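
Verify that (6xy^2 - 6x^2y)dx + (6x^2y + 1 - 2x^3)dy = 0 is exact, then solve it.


Check exactness: ∂M/∂y = 12xy - 6x^2 and ∂N/∂x = 12xy - 6x^2; equal, so the equation is exact.
Integrate M with respect to x (treating y as constant): ∫M dx = 3x^2y^2 - 2x^3y + h(y).
Differentiate w.r.t. y and set equal to N: the x-dependent terms already match, leaving h'(y) = 1. Integrate: h(y) = y.
So F(x,y) = 3x^2y^2 + y - 2x^3y.
General solution: 3x^2y^2 + y - 2x^3y = C.


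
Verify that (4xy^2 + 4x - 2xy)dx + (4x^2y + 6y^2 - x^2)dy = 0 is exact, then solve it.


Check exactness: ∂M/∂y = 8xy - 2x and ∂N/∂x = 8xy - 2x; equal, so the equation is exact.
Integrate M with respect to x (treating y as constant): ∫M dx = 2x^2y^2 + 2x^2 - x^2y + h(y).
Differentiate w.r.t. y and set equal to N: the x-dependent terms already match, leaving h'(y) = 6y^2. Integrate: h(y) = 2y^3.
So F(x,y) = 2x^2y^2 + 2x^2 + 2y^3 - x^2y.
General solution: 2x^2y^2 + 2x^2 + 2y^3 - x^2y = C.


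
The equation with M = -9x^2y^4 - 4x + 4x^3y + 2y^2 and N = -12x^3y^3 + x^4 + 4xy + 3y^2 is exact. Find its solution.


Check exactness: ∂M/∂y = -36x^2y^3 + 4x^3 + 4y and ∂N/∂x = -36x^2y^3 + 4x^3 + 4y; equal, so the equation is exact.
Integrate M with respect to x (treating y as constant): ∫M dx = -3x^3y^4 - 2x^2 + x^4y + 2xy^2 + h(y).
Differentiate w.r.t. y and set equal to N: the x-dependent terms already match, leaving h'(y) = 3y^2. Integrate: h(y) = y^3.
So F(x,y) = -3x^3y^4 - 2x^2 + x^4y + 2xy^2 + y^3.
General solution: -3x^3y^4 - 2x^2 + x^4y + 2xy^2 + y^3 = C.


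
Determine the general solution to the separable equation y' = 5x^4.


Integrate both sides with respect to x: y = ∫ 5x^4 dx = x^5 + C.


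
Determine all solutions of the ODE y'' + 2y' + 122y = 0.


Characteristic equation: r² + 2r + 122 = 0.
Discriminant is negative; roots r = -1 ± 11i (complex conjugate pair).
General solution uses e^(α x)(C₁ cos(β x) + C₂ sin(β x)): y = e^(-x)(C₁cos(11x) + C₂sin(11x)).


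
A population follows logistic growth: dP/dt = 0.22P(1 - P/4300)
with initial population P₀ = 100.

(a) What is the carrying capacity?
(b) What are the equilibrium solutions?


Logistic ODE dP/dt = 0.22P(1 - P/4300) has equilibria where dP/dt = 0, i.e. P = 0 or P = 4300.
The coefficient (1 - P/K) = 0 when P = K, identifying K = 4300 as the carrying capacity.
(a) K = 4300; (b) equilibria P = 0 and P = 4300.


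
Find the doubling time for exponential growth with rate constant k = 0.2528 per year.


Exponential growth: P(t) = P₀ e^(0.2528t). Set P(t)/P₀ = 2: e^(0.2528t) = 2.
Solve: t = ln(2)/0.2528 ≈ 2.74 years.


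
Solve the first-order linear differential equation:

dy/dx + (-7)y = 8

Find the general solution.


P(x) = -7 ⇒ μ = e^(-7x).
(μ y)' = 8e^(-7x) ⇒ μ y = -(8/7)e^(-7x) + C.
Divide by μ: y = -8/7 + Ce^(7x).


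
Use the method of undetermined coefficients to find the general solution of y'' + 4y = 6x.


Homogeneous: r² + 4 = 0 ⇒ r = ±2i, y_h = C₁cos(2x) + C₂sin(2x).
Polynomial forcing; try y_p = Ax + B. Then y_p'' + 4 y_p = 4(Ax + B) = 6x, so B = 0 and A = 3/2.
General solution: y = C₁cos(2x) + C₂sin(2x) + (3/2)x.


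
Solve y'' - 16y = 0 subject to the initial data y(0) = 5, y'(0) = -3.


Characteristic roots of r² - 16 = 0 are -4, 4.
General solution y = c₁ e^(-4x) + c₂ e^(4x).
Apply y(0) = 5: c₁ + c₂ = 5. Apply y'(0) = -3: -4 c₁ + 4 c₂ = -3.
Solve: c₁ = 23/8, c₂ = 17/8.
Particular solution: y = (23/8)e^(-4x) + (17/8)e^(4x).


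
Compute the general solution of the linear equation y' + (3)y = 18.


P(x) = 3, Q(x) = 18; integrating factor μ = e^(3x).
(μ y)' = 18e^(3x) ⇒ μ y = 6e^(3x) + C.
Divide by μ: y = 6 + Ce^(-3x).


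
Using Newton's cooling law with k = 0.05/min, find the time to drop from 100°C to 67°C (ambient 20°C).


From T(t) = T_a + (T₀ - T_a)e^(-kt), set T(t) = 67:
(67 - 20) / (100 - 20) = e^(-0.05t), so t = -ln(0.588)/0.05 ≈ 10.6 minutes.


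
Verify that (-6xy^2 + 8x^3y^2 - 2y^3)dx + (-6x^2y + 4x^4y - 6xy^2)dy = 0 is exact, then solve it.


Check exactness: ∂M/∂y = -12xy + 16x^3y - 6y^2 and ∂N/∂x = -12xy + 16x^3y - 6y^2; equal, so the equation is exact.
Integrate M with respect to x (treating y as constant): ∫M dx = -3x^2y^2 + 2x^4y^2 - 2xy^3 + h(y).
Differentiate w.r.t. y and set equal to N: all terms match, so h'(y) = 0 and h is a constant absorbed into C.
General solution: -3x^2y^2 + 2x^4y^2 - 2xy^3 = C.


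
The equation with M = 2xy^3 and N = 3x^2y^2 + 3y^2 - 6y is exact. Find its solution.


Check exactness: ∂M/∂y = 6xy^2 and ∂N/∂x = 6xy^2; equal, so the equation is exact.
Integrate M with respect to x (treating y as constant): ∫M dx = x^2y^3 + h(y).
Differentiate w.r.t. y and set equal to N: the x-dependent terms already match, leaving h'(y) = 3y^2 - 6y. Integrate: h(y) = y^3 - 3y^2.
So F(x,y) = x^2y^3 + y^3 - 3y^2.
General solution: x^2y^3 + y^3 - 3y^2 = C.


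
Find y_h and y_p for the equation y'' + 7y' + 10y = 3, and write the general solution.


Characteristic roots of r² + 7r + 10 = 0 are -5, -2.
y_h = C₁e^(-5x) + C₂e^(-2x).
Constant forcing; try y_p = A. Then 10A = 3 ⇒ A = 3/10.
General solution: y = C₁e^(-5x) + C₂e^(-2x) + 3/10.


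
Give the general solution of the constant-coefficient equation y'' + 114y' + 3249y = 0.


Characteristic equation: r² + 114r + 3249 = 0, i.e. (r + 57)² = 0.
Repeated root r = -57; include an x factor for the second linearly independent solution.
General solution: y = (C₁ + C₂x)e^(-57x).


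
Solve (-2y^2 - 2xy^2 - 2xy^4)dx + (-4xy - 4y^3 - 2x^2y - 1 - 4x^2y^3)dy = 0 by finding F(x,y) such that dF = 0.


Check exactness: ∂M/∂y = -4y - 4xy - 8xy^3 and ∂N/∂x = -4y - 4xy - 8xy^3; equal, so the equation is exact.
Integrate M with respect to x (treating y as constant): ∫M dx = -2xy^2 - x^2y^2 - x^2y^4 + h(y).
Differentiate w.r.t. y and set equal to N: the x-dependent terms already match, leaving h'(y) = -4y^3 - 1. Integrate: h(y) = -y^4 - y.
So F(x,y) = -2xy^2 - y^4 - x^2y^2 - y - x^2y^4.
General solution: -2xy^2 - y^4 - x^2y^2 - y - x^2y^4 = C.


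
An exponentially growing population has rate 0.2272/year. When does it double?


Exponential growth: P(t) = P₀ e^(0.2272t). Set P(t)/P₀ = 2: e^(0.2272t) = 2.
Solve: t = ln(2)/0.2272 ≈ 3.05 years.


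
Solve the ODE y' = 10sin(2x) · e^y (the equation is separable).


Separate: e^(-y) dy = 10sin(2x) dx.
Integrate: -e^(-y) = -5cos(2x) + C₀.
Rearrange: e^(-y) = 5cos(2x) + C.


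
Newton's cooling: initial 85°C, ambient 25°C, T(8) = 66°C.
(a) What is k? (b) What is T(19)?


Newton's law: T(t) = T_a + (T₀ - T_a)e^(-kt).
(a) Use T(8) = 66: (66 - 25)/(85 - 25) = e^(-k·8), so k = -ln(0.683)/8 ≈ 0.0476.
(b) Apply k to t = 19: T(19) = 25 + (60)e^(-0.904) ≈ 49.3°C.


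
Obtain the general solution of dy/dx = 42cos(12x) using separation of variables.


g(y) = 1, so integrate directly: y = ∫ 42cos(12x) dx = (7/2)sin(12x) + C.


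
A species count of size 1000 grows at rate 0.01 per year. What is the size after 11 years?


The ODE dP/dt = 0.01P has solution P(t) = P(0)e^(0.01t).
Substitute P(0) = 1000 and t = 11: P(11) = 1000 e^(0.11) ≈ 1116.


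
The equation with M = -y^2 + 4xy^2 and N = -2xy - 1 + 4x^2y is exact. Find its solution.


Check exactness: ∂M/∂y = -2y + 8xy and ∂N/∂x = -2y + 8xy; equal, so the equation is exact.
Integrate M with respect to x (treating y as constant): ∫M dx = -xy^2 + 2x^2y^2 + h(y).
Differentiate w.r.t. y and set equal to N: the x-dependent terms already match, leaving h'(y) = -1. Integrate: h(y) = -y.
So F(x,y) = -xy^2 - y + 2x^2y^2.
General solution: -xy^2 - y + 2x^2y^2 = C.


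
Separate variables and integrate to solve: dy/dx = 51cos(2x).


g(y) = 1, so integrate directly: y = ∫ 51cos(2x) dx = (51/2)sin(2x) + C.


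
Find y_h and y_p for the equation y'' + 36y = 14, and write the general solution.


Homogeneous part: r² + 36 = 0 ⇒ r = ±6i, so y_h = C₁cos(6x) + C₂sin(6x).
Try constant y_p = A; plug in: 36A = 14 ⇒ A = 7/18.
General solution: y = C₁cos(6x) + C₂sin(6x) + 7/18.


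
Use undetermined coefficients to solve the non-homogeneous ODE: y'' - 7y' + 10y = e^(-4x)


Characteristic roots of r² - 7r + 10 = 0 are 5, 2.
y_h = C₁e^(5x) + C₂e^(2x).
Forcing exponent -4 is not a characteristic root; try y_p = Ae^(-4x).
Substitute: A·(16 + (-7)·-4 + (10)) = A·54 = 1, so A = 1/54.
General solution: y = C₁e^(5x) + C₂e^(2x) + (1/54)e^(-4x).


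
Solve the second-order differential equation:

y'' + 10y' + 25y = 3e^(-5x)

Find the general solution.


Characteristic polynomial (r + 5)² = 0; repeated root r = -5.
y_h = (C₁ + C₂x)e^(-5x). Forcing matches the repeated root (resonance), so try y_p = Ax² e^(-5x).
Substitute and solve for A: 2A = 3, so A = 3/2.
General solution: y = (C₁ + C₂x + (3/2)x²)e^(-5x).


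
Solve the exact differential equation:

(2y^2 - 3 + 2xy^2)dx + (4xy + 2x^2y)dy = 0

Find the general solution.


Check exactness: ∂M/∂y = 4y + 4xy and ∂N/∂x = 4y + 4xy; equal, so the equation is exact.
Integrate M with respect to x (treating y as constant): ∫M dx = 2xy^2 - 3x + x^2y^2 + h(y).
Differentiate w.r.t. y and set equal to N: all terms match, so h'(y) = 0 and h is a constant absorbed into C.
General solution: 2xy^2 - 3x + x^2y^2 = C.


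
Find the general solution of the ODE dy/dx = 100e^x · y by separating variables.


Separate variables: dy/y = 100e^x dx.
Integrate: ln|y| = 100e^x + C₀.
Exponentiate: y = Ce^(100e^x).


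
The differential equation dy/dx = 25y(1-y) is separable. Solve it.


Separate: dy/[y(1-y)] = 25 dx.
Partial fractions: 1/[y(1-y)] = 1/y + 1/(1-y).
Integrate: ln|y/(1-y)| = 25x + C₀.
Solve for y: y = 1/(1 + Ce^(-25x)).


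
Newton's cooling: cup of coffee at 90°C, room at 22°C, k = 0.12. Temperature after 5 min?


Newton's law: dT/dt = -k(T - T_a) has solution T(t) = T_a + (T₀ - T_a)e^(-kt).
Plug in T_a = 22, T₀ = 90, k = 0.12, t = 5: T(5) = 22 + (68)e^(-0.60) ≈ 59.3°C.


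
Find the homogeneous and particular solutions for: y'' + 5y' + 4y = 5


Characteristic roots of r² + 5r + 4 = 0 are -4, -1.
y_h = C₁e^(-4x) + C₂e^(-x).
Constant forcing; try y_p = A. Then 4A = 5 ⇒ A = 5/4.
General solution: y = C₁e^(-4x) + C₂e^(-x) + 5/4.


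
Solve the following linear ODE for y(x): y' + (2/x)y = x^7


P(x) = 2/x ⇒ μ = x^2.
(x^2 y)' = x^9 ⇒ x^2 y = x^10/(10) + C.
Solve for y: y = (1/10)x^8 + C/x^2.


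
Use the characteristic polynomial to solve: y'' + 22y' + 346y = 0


Characteristic equation: r² + 22r + 346 = 0.
Discriminant is negative; roots r = -11 ± 15i (complex conjugate pair).
General solution uses e^(α x)(C₁ cos(β x) + C₂ sin(β x)): y = e^(-11x)(C₁cos(15x) + C₂sin(15x)).


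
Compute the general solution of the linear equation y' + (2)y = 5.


P(x) = 2, Q(x) = 5; integrating factor μ = e^(2x).
(μ y)' = 5e^(2x) ⇒ μ y = (5/2)e^(2x) + C.
Divide by μ: y = 5/2 + Ce^(-2x).


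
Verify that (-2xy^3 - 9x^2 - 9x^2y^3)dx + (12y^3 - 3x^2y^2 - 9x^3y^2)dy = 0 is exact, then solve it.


Check exactness: ∂M/∂y = -6xy^2 - 27x^2y^2 and ∂N/∂x = -6xy^2 - 27x^2y^2; equal, so the equation is exact.
Integrate M with respect to x (treating y as constant): ∫M dx = -x^2y^3 - 3x^3 - 3x^3y^3 + h(y).
Differentiate w.r.t. y and set equal to N: the x-dependent terms already match, leaving h'(y) = 12y^3. Integrate: h(y) = 3y^4.
So F(x,y) = 3y^4 - x^2y^3 - 3x^3 - 3x^3y^3.
General solution: 3y^4 - x^2y^3 - 3x^3 - 3x^3y^3 = C.


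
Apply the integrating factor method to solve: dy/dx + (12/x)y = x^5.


P(x) = 12/x ⇒ μ = x^12.
(x^12 y)' = x^17 ⇒ x^12 y = x^18/(18) + C.
Solve for y: y = (1/18)x^6 + C/x^12.


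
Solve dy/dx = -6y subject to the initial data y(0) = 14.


General solution of y' = -6y is y = Ce^(-6x).
Apply y(0) = 14: C = 14.
Particular solution: y = 14e^(-6x).


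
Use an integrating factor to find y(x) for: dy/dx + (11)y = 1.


P(x) = 11, Q(x) = 1; integrating factor μ = e^(11x).
(μ y)' = e^(11x) ⇒ μ y = (1/11)e^(11x) + C.
Divide by μ: y = 1/11 + Ce^(-11x).


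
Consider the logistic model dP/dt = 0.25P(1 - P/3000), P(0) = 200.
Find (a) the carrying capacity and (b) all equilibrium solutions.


Logistic ODE dP/dt = 0.25P(1 - P/3000) has equilibria where dP/dt = 0, i.e. P = 0 or P = 3000.
The coefficient (1 - P/K) = 0 when P = K, identifying K = 3000 as the carrying capacity.
(a) K = 3000; (b) equilibria P = 0 and P = 3000.


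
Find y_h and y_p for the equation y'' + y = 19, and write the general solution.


Homogeneous part: r² + 1 = 0 ⇒ r = ±1i, so y_h = C₁cos(x) + C₂sin(x).
Try constant y_p = A; plug in: 1A = 19 ⇒ A = 19.
General solution: y = C₁cos(x) + C₂sin(x) + 19.


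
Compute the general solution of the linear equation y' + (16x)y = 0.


P(x) = 16x ⇒ μ = e^(8x²).
Q(x) = 0 so μ y is constant: y = Ce^(-8x²).


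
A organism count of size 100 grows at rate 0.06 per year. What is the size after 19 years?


The ODE dP/dt = 0.06P has solution P(t) = P(0)e^(0.06t).
Substitute P(0) = 100 and t = 19: P(19) = 100 e^(1.14) ≈ 313.


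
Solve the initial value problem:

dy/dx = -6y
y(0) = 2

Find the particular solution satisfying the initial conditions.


General solution of y' = -6y is y = Ce^(-6x).
Apply y(0) = 2: C = 2.
Particular solution: y = 2e^(-6x).


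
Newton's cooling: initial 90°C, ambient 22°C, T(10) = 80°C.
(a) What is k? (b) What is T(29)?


Newton's law: T(t) = T_a + (T₀ - T_a)e^(-kt).
(a) Use T(10) = 80: (80 - 22)/(90 - 22) = e^(-k·10), so k = -ln(0.853)/10 ≈ 0.0159.
(b) Apply k to t = 29: T(29) = 22 + (68)e^(-0.461) ≈ 64.9°C.


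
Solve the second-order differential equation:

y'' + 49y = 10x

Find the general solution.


Homogeneous: r² + 49 = 0 ⇒ r = ±7i, y_h = C₁cos(7x) + C₂sin(7x).
Polynomial forcing; try y_p = Ax + B. Then y_p'' + 49 y_p = 49(Ax + B) = 10x, so B = 0 and A = 10/49.
General solution: y = C₁cos(7x) + C₂sin(7x) + (10/49)x.


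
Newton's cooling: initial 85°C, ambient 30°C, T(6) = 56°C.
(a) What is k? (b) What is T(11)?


Newton's law: T(t) = T_a + (T₀ - T_a)e^(-kt).
(a) Use T(6) = 56: (56 - 30)/(85 - 30) = e^(-k·6), so k = -ln(0.473)/6 ≈ 0.1249.
(b) Apply k to t = 11: T(11) = 30 + (55)e^(-1.374) ≈ 43.9°C.


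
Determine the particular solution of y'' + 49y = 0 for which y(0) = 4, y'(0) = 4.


Characteristic roots of r² + 49 = 0 are ±7i, so y = C₁cos(7x) + C₂sin(7x).
Apply y(0) = 4: C₁ = 4. Differentiate and apply y'(0) = 4: 7·C₂ = 4, so C₂ = 4/7.
Particular solution: y = 4cos(7x) + (4/7)sin(7x).


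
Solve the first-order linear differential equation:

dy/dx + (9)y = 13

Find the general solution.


P(x) = 9, Q(x) = 13; integrating factor μ = e^(9x).
(μ y)' = 13e^(9x) ⇒ μ y = (13/9)e^(9x) + C.
Divide by μ: y = 13/9 + Ce^(-9x).


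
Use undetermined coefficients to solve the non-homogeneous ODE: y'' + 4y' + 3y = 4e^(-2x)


Characteristic roots of r² + 4r + 3 = 0 are -1, -3.
y_h = C₁e^(-x) + C₂e^(-3x).
Forcing exponent -2 is not a characteristic root; try y_p = Ae^(-2x).
Substitute: A·(4 + (4)·-2 + (3)) = A·-1 = 4, so A = -4.
General solution: y = C₁e^(-x) + C₂e^(-3x) - 4e^(-2x).


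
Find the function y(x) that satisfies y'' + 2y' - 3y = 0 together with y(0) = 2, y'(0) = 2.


Characteristic roots of r² + 2r - 3 = 0 are 1, -3.
General solution y = c₁ e^(x) + c₂ e^(-3x).
Apply y(0) = 2: c₁ + c₂ = 2. Apply y'(0) = 2: 1 c₁ - 3 c₂ = 2.
Solve: c₁ = 2, c₂ = 0.
Particular solution: y = 2e^(x) + 0e^(-3x).


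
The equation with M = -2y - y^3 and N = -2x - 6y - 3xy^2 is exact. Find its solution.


Check exactness: ∂M/∂y = -2 - 3y^2 and ∂N/∂x = -2 - 3y^2; equal, so the equation is exact.
Integrate M with respect to x (treating y as constant): ∫M dx = -2xy - xy^3 + h(y).
Differentiate w.r.t. y and set equal to N: the x-dependent terms already match, leaving h'(y) = -6y. Integrate: h(y) = -3y^2.
So F(x,y) = -2xy - 3y^2 - xy^3.
General solution: -2xy - 3y^2 - xy^3 = C.


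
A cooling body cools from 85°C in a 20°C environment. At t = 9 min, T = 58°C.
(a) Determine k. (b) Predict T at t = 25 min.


Newton's law: T(t) = T_a + (T₀ - T_a)e^(-kt).
(a) Use T(9) = 58: (58 - 20)/(85 - 20) = e^(-k·9), so k = -ln(0.585)/9 ≈ 0.0596.
(b) Apply k to t = 25: T(25) = 20 + (65)e^(-1.491) ≈ 34.6°C.


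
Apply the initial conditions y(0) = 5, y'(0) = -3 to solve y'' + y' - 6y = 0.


Characteristic roots of r² + r - 6 = 0 are -3, 2.
General solution y = c₁ e^(-3x) + c₂ e^(2x).
Apply y(0) = 5: c₁ + c₂ = 5. Apply y'(0) = -3: -3 c₁ + 2 c₂ = -3.
Solve: c₁ = 13/5, c₂ = 12/5.
Particular solution: y = (13/5)e^(-3x) + (12/5)e^(2x).


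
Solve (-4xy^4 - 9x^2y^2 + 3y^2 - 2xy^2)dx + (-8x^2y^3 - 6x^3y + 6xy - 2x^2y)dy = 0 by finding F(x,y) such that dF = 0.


Check exactness: ∂M/∂y = -16xy^3 - 18x^2y + 6y - 4xy and ∂N/∂x = -16xy^3 - 18x^2y + 6y - 4xy; equal, so the equation is exact.
Integrate M with respect to x (treating y as constant): ∫M dx = -2x^2y^4 - 3x^3y^2 + 3xy^2 - x^2y^2 + h(y).
Differentiate w.r.t. y and set equal to N: all terms match, so h'(y) = 0 and h is a constant absorbed into C.
General solution: -2x^2y^4 - 3x^3y^2 + 3xy^2 - x^2y^2 = C.


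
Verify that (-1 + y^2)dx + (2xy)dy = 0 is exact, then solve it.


Check exactness: ∂M/∂y = 2y and ∂N/∂x = 2y; equal, so the equation is exact.
Integrate M with respect to x (treating y as constant): ∫M dx = -x + xy^2 + h(y).
Differentiate w.r.t. y and set equal to N: all terms match, so h'(y) = 0 and h is a constant absorbed into C.
General solution: -x + xy^2 = C.


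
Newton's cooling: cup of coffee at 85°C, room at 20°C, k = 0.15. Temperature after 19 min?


Newton's law: dT/dt = -k(T - T_a) has solution T(t) = T_a + (T₀ - T_a)e^(-kt).
Plug in T_a = 20, T₀ = 85, k = 0.15, t = 19: T(19) = 20 + (65)e^(-2.85) ≈ 23.8°C.


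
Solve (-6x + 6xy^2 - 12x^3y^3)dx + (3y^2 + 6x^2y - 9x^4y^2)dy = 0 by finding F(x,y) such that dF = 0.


Check exactness: ∂M/∂y = 12xy - 36x^3y^2 and ∂N/∂x = 12xy - 36x^3y^2; equal, so the equation is exact.
Integrate M with respect to x (treating y as constant): ∫M dx = -3x^2 + 3x^2y^2 - 3x^4y^3 + h(y).
Differentiate w.r.t. y and set equal to N: the x-dependent terms already match, leaving h'(y) = 3y^2. Integrate: h(y) = y^3.
So F(x,y) = y^3 - 3x^2 + 3x^2y^2 - 3x^4y^3.
General solution: y^3 - 3x^2 + 3x^2y^2 - 3x^4y^3 = C.


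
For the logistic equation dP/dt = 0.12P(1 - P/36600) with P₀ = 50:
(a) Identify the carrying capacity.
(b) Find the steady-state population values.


Logistic ODE dP/dt = 0.12P(1 - P/36600) has equilibria where dP/dt = 0, i.e. P = 0 or P = 36600.
The coefficient (1 - P/K) = 0 when P = K, identifying K = 36600 as the carrying capacity.
(a) K = 36600; (b) equilibria P = 0 and P = 36600.


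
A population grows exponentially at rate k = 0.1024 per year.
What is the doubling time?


Exponential growth: P(t) = P₀ e^(0.1024t). Set P(t)/P₀ = 2: e^(0.1024t) = 2.
Solve: t = ln(2)/0.1024 ≈ 6.77 years.


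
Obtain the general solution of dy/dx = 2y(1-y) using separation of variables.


Separate: dy/[y(1-y)] = 2 dx.
Partial fractions: 1/[y(1-y)] = 1/y + 1/(1-y).
Integrate: ln|y/(1-y)| = 2x + C₀.
Solve for y: y = 1/(1 + Ce^(-2x)).


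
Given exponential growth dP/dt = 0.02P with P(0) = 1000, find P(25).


The ODE dP/dt = 0.02P has solution P(t) = P(0)e^(0.02t).
Substitute P(0) = 1000 and t = 25: P(25) = 1000 e^(0.50) ≈ 1649.


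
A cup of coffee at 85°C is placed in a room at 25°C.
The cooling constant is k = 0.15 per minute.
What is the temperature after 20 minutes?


Newton's law: dT/dt = -k(T - T_a) has solution T(t) = T_a + (T₀ - T_a)e^(-kt).
Plug in T_a = 25, T₀ = 85, k = 0.15, t = 20: T(20) = 25 + (60)e^(-3.00) ≈ 28.0°C.


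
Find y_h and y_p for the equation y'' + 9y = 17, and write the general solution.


Homogeneous part: r² + 9 = 0 ⇒ r = ±3i, so y_h = C₁cos(3x) + C₂sin(3x).
Try constant y_p = A; plug in: 9A = 17 ⇒ A = 17/9.
General solution: y = C₁cos(3x) + C₂sin(3x) + 17/9.


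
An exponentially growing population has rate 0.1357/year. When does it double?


Exponential growth: P(t) = P₀ e^(0.1357t). Set P(t)/P₀ = 2: e^(0.1357t) = 2.
Solve: t = ln(2)/0.1357 ≈ 5.11 years.


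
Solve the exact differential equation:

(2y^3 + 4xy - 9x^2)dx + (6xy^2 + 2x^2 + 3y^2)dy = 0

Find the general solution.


Check exactness: ∂M/∂y = 6y^2 + 4x and ∂N/∂x = 6y^2 + 4x; equal, so the equation is exact.
Integrate M with respect to x (treating y as constant): ∫M dx = 2xy^3 + 2x^2y - 3x^3 + h(y).
Differentiate w.r.t. y and set equal to N: the x-dependent terms already match, leaving h'(y) = 3y^2. Integrate: h(y) = y^3.
So F(x,y) = 2xy^3 + 2x^2y + y^3 - 3x^3.
General solution: 2xy^3 + 2x^2y + y^3 - 3x^3 = C.


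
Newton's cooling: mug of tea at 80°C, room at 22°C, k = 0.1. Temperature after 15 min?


Newton's law: dT/dt = -k(T - T_a) has solution T(t) = T_a + (T₀ - T_a)e^(-kt).
Plug in T_a = 22, T₀ = 80, k = 0.1, t = 15: T(15) = 22 + (58)e^(-1.50) ≈ 34.9°C.


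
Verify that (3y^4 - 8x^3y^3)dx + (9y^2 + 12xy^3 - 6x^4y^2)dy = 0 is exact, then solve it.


Check exactness: ∂M/∂y = 12y^3 - 24x^3y^2 and ∂N/∂x = 12y^3 - 24x^3y^2; equal, so the equation is exact.
Integrate M with respect to x (treating y as constant): ∫M dx = 3xy^4 - 2x^4y^3 + h(y).
Differentiate w.r.t. y and set equal to N: the x-dependent terms already match, leaving h'(y) = 9y^2. Integrate: h(y) = 3y^3.
So F(x,y) = 3y^3 + 3xy^4 - 2x^4y^3.
General solution: 3y^3 + 3xy^4 - 2x^4y^3 = C.


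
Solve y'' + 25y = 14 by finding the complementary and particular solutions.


Homogeneous part: r² + 25 = 0 ⇒ r = ±5i, so y_h = C₁cos(5x) + C₂sin(5x).
Try constant y_p = A; plug in: 25A = 14 ⇒ A = 14/25.
General solution: y = C₁cos(5x) + C₂sin(5x) + 14/25.


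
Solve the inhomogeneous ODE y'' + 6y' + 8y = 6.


Characteristic roots of r² + 6r + 8 = 0 are -4, -2.
y_h = C₁e^(-4x) + C₂e^(-2x).
Constant forcing; try y_p = A. Then 8A = 6 ⇒ A = 3/4.
General solution: y = C₁e^(-4x) + C₂e^(-2x) + 3/4.


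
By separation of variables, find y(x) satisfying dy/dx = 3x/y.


Separate variables: y dy = 3x dx.
Integrate both sides: y²/2 = (3/2)x^2 + C₀.
Multiply by 2: y² = 3x^2 + C.


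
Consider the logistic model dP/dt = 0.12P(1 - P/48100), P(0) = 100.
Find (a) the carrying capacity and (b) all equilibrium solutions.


Logistic ODE dP/dt = 0.12P(1 - P/48100) has equilibria where dP/dt = 0, i.e. P = 0 or P = 48100.
The coefficient (1 - P/K) = 0 when P = K, identifying K = 48100 as the carrying capacity.
(a) K = 48100; (b) equilibria P = 0 and P = 48100.


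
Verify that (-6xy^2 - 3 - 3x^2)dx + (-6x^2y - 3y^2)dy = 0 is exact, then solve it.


Check exactness: ∂M/∂y = -12xy and ∂N/∂x = -12xy; equal, so the equation is exact.
Integrate M with respect to x (treating y as constant): ∫M dx = -3x^2y^2 - 3x - x^3 + h(y).
Differentiate w.r.t. y and set equal to N: the x-dependent terms already match, leaving h'(y) = -3y^2. Integrate: h(y) = -y^3.
So F(x,y) = -3x^2y^2 - 3x - y^3 - x^3.
General solution: -3x^2y^2 - 3x - y^3 - x^3 = C.


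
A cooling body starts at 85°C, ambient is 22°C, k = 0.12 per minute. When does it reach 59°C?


From T(t) = T_a + (T₀ - T_a)e^(-kt), set T(t) = 59:
(59 - 22) / (85 - 22) = e^(-0.12t), so t = -ln(0.587)/0.12 ≈ 4.4 minutes.


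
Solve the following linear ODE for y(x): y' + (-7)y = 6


P(x) = -7 ⇒ μ = e^(-7x).
(μ y)' = 6e^(-7x) ⇒ μ y = -(6/7)e^(-7x) + C.
Divide by μ: y = -6/7 + Ce^(7x).


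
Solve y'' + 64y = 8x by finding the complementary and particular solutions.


Homogeneous: r² + 64 = 0 ⇒ r = ±8i, y_h = C₁cos(8x) + C₂sin(8x).
Polynomial forcing; try y_p = Ax + B. Then y_p'' + 64 y_p = 64(Ax + B) = 8x, so B = 0 and A = 1/8.
General solution: y = C₁cos(8x) + C₂sin(8x) + (1/8)x.


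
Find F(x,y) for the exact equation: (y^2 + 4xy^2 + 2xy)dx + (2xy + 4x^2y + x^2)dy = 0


Check exactness: ∂M/∂y = 2y + 8xy + 2x and ∂N/∂x = 2y + 8xy + 2x; equal, so the equation is exact.
Integrate M with respect to x (treating y as constant): ∫M dx = xy^2 + 2x^2y^2 + x^2y + h(y).
Differentiate w.r.t. y and set equal to N: all terms match, so h'(y) = 0 and h is a constant absorbed into C.
General solution: xy^2 + 2x^2y^2 + x^2y = C.


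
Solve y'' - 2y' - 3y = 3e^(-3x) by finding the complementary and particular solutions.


Characteristic roots of r² - 2r - 3 = 0 are 3, -1.
y_h = C₁e^(3x) + C₂e^(-x).
Forcing exponent -3 is not a characteristic root; try y_p = Ae^(-3x).
Substitute: A·(9 + (-2)·-3 + (-3)) = A·12 = 3, so A = 1/4.
General solution: y = C₁e^(3x) + C₂e^(-x) + (1/4)e^(-3x).


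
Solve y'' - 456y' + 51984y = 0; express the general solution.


Characteristic equation: r² - 456r + 51984 = 0, i.e. (r - 228)² = 0.
Repeated root r = 228; include an x factor for the second linearly independent solution.
General solution: y = (C₁ + C₂x)e^(228x).


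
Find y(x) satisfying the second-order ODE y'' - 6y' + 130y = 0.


Characteristic equation: r² - 6r + 130 = 0.
Discriminant is negative; roots r = 3 ± 11i (complex conjugate pair).
General solution uses e^(α x)(C₁ cos(β x) + C₂ sin(β x)): y = e^(3x)(C₁cos(11x) + C₂sin(11x)).


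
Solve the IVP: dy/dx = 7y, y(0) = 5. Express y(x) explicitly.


General solution of y' = 7y is y = Ce^(7x).
Apply y(0) = 5: C = 5.
Particular solution: y = 5e^(7x).


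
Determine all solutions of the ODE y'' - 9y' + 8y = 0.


Characteristic equation: r² - 9r + 8 = 0.
Factor: (r - 8)(r - 1) = 0 ⇒ r = 8, 1 (distinct real).
General solution: y = C₁e^(8x) + C₂e^(x).


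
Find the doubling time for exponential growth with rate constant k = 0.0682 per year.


Exponential growth: P(t) = P₀ e^(0.0682t). Set P(t)/P₀ = 2: e^(0.0682t) = 2.
Solve: t = ln(2)/0.0682 ≈ 10.16 years.


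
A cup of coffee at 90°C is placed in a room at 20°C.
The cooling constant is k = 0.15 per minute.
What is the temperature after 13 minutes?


Newton's law: dT/dt = -k(T - T_a) has solution T(t) = T_a + (T₀ - T_a)e^(-kt).
Plug in T_a = 20, T₀ = 90, k = 0.15, t = 13: T(13) = 20 + (70)e^(-1.95) ≈ 30.0°C.


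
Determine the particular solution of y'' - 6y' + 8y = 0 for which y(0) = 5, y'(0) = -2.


Characteristic roots of r² - 6r + 8 = 0 are 2, 4.
General solution y = c₁ e^(2x) + c₂ e^(4x).
Apply y(0) = 5: c₁ + c₂ = 5. Apply y'(0) = -2: 2 c₁ + 4 c₂ = -2.
Solve: c₁ = 11, c₂ = -6.
Particular solution: y = 11e^(2x) - 6e^(4x).


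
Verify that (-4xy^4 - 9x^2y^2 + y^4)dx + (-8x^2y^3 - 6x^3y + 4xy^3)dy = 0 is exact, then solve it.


Check exactness: ∂M/∂y = -16xy^3 - 18x^2y + 4y^3 and ∂N/∂x = -16xy^3 - 18x^2y + 4y^3; equal, so the equation is exact.
Integrate M with respect to x (treating y as constant): ∫M dx = -2x^2y^4 - 3x^3y^2 + xy^4 + h(y).
Differentiate w.r.t. y and set equal to N: all terms match, so h'(y) = 0 and h is a constant absorbed into C.
General solution: -2x^2y^4 - 3x^3y^2 + xy^4 = C.


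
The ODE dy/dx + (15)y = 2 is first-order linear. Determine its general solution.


P(x) = 15, Q(x) = 2; integrating factor μ = e^(15x).
(μ y)' = 2e^(15x) ⇒ μ y = (2/15)e^(15x) + C.
Divide by μ: y = 2/15 + Ce^(-15x).


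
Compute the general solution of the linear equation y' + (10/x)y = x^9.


P(x) = 10/x ⇒ μ = x^10.
(x^10 y)' = x^10·x^9 = x^19.
Integrate: x^10 y = x^20/(20) + C.
Solve for y: y = (1/20)x^10 + C/x^10.


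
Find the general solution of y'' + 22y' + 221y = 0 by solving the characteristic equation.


Characteristic equation: r² + 22r + 221 = 0.
Discriminant is negative; roots r = -11 ± 10i (complex conjugate pair).
General solution uses e^(α x)(C₁ cos(β x) + C₂ sin(β x)): y = e^(-11x)(C₁cos(10x) + C₂sin(10x)).


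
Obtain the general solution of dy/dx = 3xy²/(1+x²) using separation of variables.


Separate: dy/y² = 3x/(1+x²) dx.
Integrate LHS: ∫ dy/y² = -1/y.
Integrate RHS via u = 1+x²: (3/2)ln(1+x²) + C.
Result: -1/y = (3/2)ln(1+x²) + C.


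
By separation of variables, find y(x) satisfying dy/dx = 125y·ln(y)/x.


Separate: dy/[y ln(y)] = 125 dx/x.
Substitute u = ln(y): du/u = 125 dx/x.
Integrate: ln|ln(y)| = 125ln|x| + C₀, hence ln(y) = C·x^125.


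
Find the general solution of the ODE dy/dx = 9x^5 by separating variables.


Integrate both sides with respect to x: y = ∫ 9x^5 dx = (3/2)x^6 + C.


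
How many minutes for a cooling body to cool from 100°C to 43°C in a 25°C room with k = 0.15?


From T(t) = T_a + (T₀ - T_a)e^(-kt), set T(t) = 43:
(43 - 25) / (100 - 25) = e^(-0.15t), so t = -ln(0.240)/0.15 ≈ 9.5 minutes.


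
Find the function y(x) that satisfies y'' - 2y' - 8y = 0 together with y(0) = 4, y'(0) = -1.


Characteristic roots of r² - 2r - 8 = 0 are -2, 4.
General solution y = c₁ e^(-2x) + c₂ e^(4x).
Apply y(0) = 4: c₁ + c₂ = 4. Apply y'(0) = -1: -2 c₁ + 4 c₂ = -1.
Solve: c₁ = 17/6, c₂ = 7/6.
Particular solution: y = (17/6)e^(-2x) + (7/6)e^(4x).


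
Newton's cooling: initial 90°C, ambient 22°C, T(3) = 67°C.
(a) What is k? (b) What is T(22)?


Newton's law: T(t) = T_a + (T₀ - T_a)e^(-kt).
(a) Use T(3) = 67: (67 - 22)/(90 - 22) = e^(-k·3), so k = -ln(0.662)/3 ≈ 0.1376.
(b) Apply k to t = 22: T(22) = 22 + (68)e^(-3.028) ≈ 25.3°C.


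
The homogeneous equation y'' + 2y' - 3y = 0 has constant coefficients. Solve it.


Characteristic equation: r² + 2r - 3 = 0.
Factor: (r + 3)(r - 1) = 0 ⇒ r = -3, 1 (distinct real).
General solution: y = C₁e^(-3x) + C₂e^(x).


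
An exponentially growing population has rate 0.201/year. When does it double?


Exponential growth: P(t) = P₀ e^(0.201t). Set P(t)/P₀ = 2: e^(0.201t) = 2.
Solve: t = ln(2)/0.201 ≈ 3.45 years.


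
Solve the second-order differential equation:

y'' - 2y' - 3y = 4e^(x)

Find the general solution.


Characteristic roots of r² - 2r - 3 = 0 are -1, 3.
y_h = C₁e^(-x) + C₂e^(3x).
Forcing exponent 1 is not a characteristic root; try y_p = Ae^(x).
Substitute: A·(1 + (-2)·1 + (-3)) = A·-4 = 4, so A = -1.
General solution: y = C₁e^(-x) + C₂e^(3x) - e^(x).


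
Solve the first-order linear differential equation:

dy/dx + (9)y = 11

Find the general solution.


P(x) = 9, Q(x) = 11; integrating factor μ = e^(9x).
(μ y)' = 11e^(9x) ⇒ μ y = (11/9)e^(9x) + C.
Divide by μ: y = 11/9 + Ce^(-9x).


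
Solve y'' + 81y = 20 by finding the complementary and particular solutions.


Homogeneous part: r² + 81 = 0 ⇒ r = ±9i, so y_h = C₁cos(9x) + C₂sin(9x).
Try constant y_p = A; plug in: 81A = 20 ⇒ A = 20/81.
General solution: y = C₁cos(9x) + C₂sin(9x) + 20/81.


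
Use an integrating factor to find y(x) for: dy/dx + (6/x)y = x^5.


P(x) = 6/x ⇒ μ = x^6.
(x^6 y)' = x^6·x^5 = x^11.
Integrate: x^6 y = x^12/(12) + C.
Solve for y: y = (1/12)x^6 + C/x^6.


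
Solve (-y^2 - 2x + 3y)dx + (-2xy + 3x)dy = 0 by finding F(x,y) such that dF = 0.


Check exactness: ∂M/∂y = -2y + 3 and ∂N/∂x = -2y + 3; equal, so the equation is exact.
Integrate M with respect to x (treating y as constant): ∫M dx = -xy^2 - x^2 + 3xy + h(y).
Differentiate w.r.t. y and set equal to N: all terms match, so h'(y) = 0 and h is a constant absorbed into C.
General solution: -xy^2 - x^2 + 3xy = C.


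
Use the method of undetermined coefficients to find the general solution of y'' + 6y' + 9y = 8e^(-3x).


Characteristic polynomial (r + 3)² = 0; repeated root r = -3.
y_h = (C₁ + C₂x)e^(-3x). Forcing matches the repeated root (resonance), so try y_p = Ax² e^(-3x).
Substitute and solve for A: 2A = 8, so A = 4.
General solution: y = (C₁ + C₂x + 4x²)e^(-3x).


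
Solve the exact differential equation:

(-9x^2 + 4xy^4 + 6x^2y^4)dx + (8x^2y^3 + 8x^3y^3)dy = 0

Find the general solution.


Check exactness: ∂M/∂y = 16xy^3 + 24x^2y^3 and ∂N/∂x = 16xy^3 + 24x^2y^3; equal, so the equation is exact.
Integrate M with respect to x (treating y as constant): ∫M dx = -3x^3 + 2x^2y^4 + 2x^3y^4 + h(y).
Differentiate w.r.t. y and set equal to N: all terms match, so h'(y) = 0 and h is a constant absorbed into C.
General solution: -3x^3 + 2x^2y^4 + 2x^3y^4 = C.


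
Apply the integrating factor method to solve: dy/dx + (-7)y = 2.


P(x) = -7 ⇒ μ = e^(-7x).
(μ y)' = 2e^(-7x) ⇒ μ y = -(2/7)e^(-7x) + C.
Divide by μ: y = -2/7 + Ce^(7x).


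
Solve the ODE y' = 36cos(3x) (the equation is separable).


g(y) = 1, so integrate directly: y = ∫ 36cos(3x) dx = 12sin(3x) + C.


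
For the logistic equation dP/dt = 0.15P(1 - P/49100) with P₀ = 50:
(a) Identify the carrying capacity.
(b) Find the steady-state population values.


Logistic ODE dP/dt = 0.15P(1 - P/49100) has equilibria where dP/dt = 0, i.e. P = 0 or P = 49100.
The coefficient (1 - P/K) = 0 when P = K, identifying K = 49100 as the carrying capacity.
(a) K = 49100; (b) equilibria P = 0 and P = 49100.


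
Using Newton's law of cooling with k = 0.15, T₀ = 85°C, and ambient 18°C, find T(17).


Newton's law: dT/dt = -k(T - T_a) has solution T(t) = T_a + (T₀ - T_a)e^(-kt).
Plug in T_a = 18, T₀ = 85, k = 0.15, t = 17: T(17) = 18 + (67)e^(-2.55) ≈ 23.2°C.


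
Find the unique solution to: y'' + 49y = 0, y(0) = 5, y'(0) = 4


Characteristic roots of r² + 49 = 0 are ±7i, so y = C₁cos(7x) + C₂sin(7x).
Apply y(0) = 5: C₁ = 5. Differentiate and apply y'(0) = 4: 7·C₂ = 4, so C₂ = 4/7.
Particular solution: y = 5cos(7x) + (4/7)sin(7x).


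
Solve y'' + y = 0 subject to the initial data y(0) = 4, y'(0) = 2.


Characteristic roots of r² + 1 = 0 are ±1i, so y = C₁cos(x) + C₂sin(x).
Apply y(0) = 4: C₁ = 4. Differentiate and apply y'(0) = 2: 1·C₂ = 2, so C₂ = 2.
Particular solution: y = 4cos(x) + 2sin(x).


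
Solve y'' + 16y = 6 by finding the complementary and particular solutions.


Homogeneous part: r² + 16 = 0 ⇒ r = ±4i, so y_h = C₁cos(4x) + C₂sin(4x).
Try constant y_p = A; plug in: 16A = 6 ⇒ A = 3/8.
General solution: y = C₁cos(4x) + C₂sin(4x) + 3/8.


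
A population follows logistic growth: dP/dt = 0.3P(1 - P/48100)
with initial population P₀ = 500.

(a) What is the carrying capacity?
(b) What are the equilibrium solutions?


Logistic ODE dP/dt = 0.3P(1 - P/48100) has equilibria where dP/dt = 0, i.e. P = 0 or P = 48100.
The coefficient (1 - P/K) = 0 when P = K, identifying K = 48100 as the carrying capacity.
(a) K = 48100; (b) equilibria P = 0 and P = 48100.


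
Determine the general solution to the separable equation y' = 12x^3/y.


Separate variables: y dy = 12x^3 dx.
Integrate both sides: y²/2 = 3x^4 + C₀.
Multiply by 2: y² = 6x^4 + C.


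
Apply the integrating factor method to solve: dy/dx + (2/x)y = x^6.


P(x) = 2/x ⇒ μ = x^2.
(x^2 y)' = x^8 ⇒ x^2 y = x^9/(9) + C.
Solve for y: y = (1/9)x^7 + C/x^2.


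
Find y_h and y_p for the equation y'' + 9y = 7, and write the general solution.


Homogeneous part: r² + 9 = 0 ⇒ r = ±3i, so y_h = C₁cos(3x) + C₂sin(3x).
Try constant y_p = A; plug in: 9A = 7 ⇒ A = 7/9.
General solution: y = C₁cos(3x) + C₂sin(3x) + 7/9.


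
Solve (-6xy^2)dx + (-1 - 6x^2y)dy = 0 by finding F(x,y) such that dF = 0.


Check exactness: ∂M/∂y = -12xy and ∂N/∂x = -12xy; equal, so the equation is exact.
Integrate M with respect to x (treating y as constant): ∫M dx = -3x^2y^2 + h(y).
Differentiate w.r.t. y and set equal to N: the x-dependent terms already match, leaving h'(y) = -1. Integrate: h(y) = -y.
So F(x,y) = -y - 3x^2y^2.
General solution: -y - 3x^2y^2 = C.


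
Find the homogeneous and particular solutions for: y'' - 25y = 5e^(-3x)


Characteristic roots of r² - 25 = 0 are 5, -5.
y_h = C₁e^(5x) + C₂e^(-5x).
Forcing exponent -3 is not a characteristic root; try y_p = Ae^(-3x).
Substitute: A·(9 + (0)·-3 + (-25)) = A·-16 = 5, so A = -5/16.
General solution: y = C₁e^(5x) + C₂e^(-5x) - (5/16)e^(-3x).


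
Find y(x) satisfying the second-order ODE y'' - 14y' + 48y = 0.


Characteristic equation: r² - 14r + 48 = 0.
Factor: (r - 6)(r - 8) = 0 ⇒ r = 6, 8 (distinct real).
General solution: y = C₁e^(6x) + C₂e^(8x).


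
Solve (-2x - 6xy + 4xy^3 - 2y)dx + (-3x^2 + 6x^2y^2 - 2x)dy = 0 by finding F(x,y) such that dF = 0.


Check exactness: ∂M/∂y = -6x + 12xy^2 - 2 and ∂N/∂x = -6x + 12xy^2 - 2; equal, so the equation is exact.
Integrate M with respect to x (treating y as constant): ∫M dx = -x^2 - 3x^2y + 2x^2y^3 - 2xy + h(y).
Differentiate w.r.t. y and set equal to N: all terms match, so h'(y) = 0 and h is a constant absorbed into C.
General solution: -x^2 - 3x^2y + 2x^2y^3 - 2xy = C.


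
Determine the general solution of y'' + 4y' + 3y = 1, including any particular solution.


Characteristic roots of r² + 4r + 3 = 0 are -1, -3.
y_h = C₁e^(-x) + C₂e^(-3x).
Constant forcing; try y_p = A. Then 3A = 1 ⇒ A = 1/3.
General solution: y = C₁e^(-x) + C₂e^(-3x) + 1/3.


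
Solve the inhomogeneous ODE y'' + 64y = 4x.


Homogeneous: r² + 64 = 0 ⇒ r = ±8i, y_h = C₁cos(8x) + C₂sin(8x).
Polynomial forcing; try y_p = Ax + B. Then y_p'' + 64 y_p = 64(Ax + B) = 4x, so B = 0 and A = 1/16.
General solution: y = C₁cos(8x) + C₂sin(8x) + (1/16)x.


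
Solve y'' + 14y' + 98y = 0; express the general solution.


Characteristic equation: r² + 14r + 98 = 0.
Discriminant is negative; roots r = -7 ± 7i (complex conjugate pair).
General solution uses e^(α x)(C₁ cos(β x) + C₂ sin(β x)): y = e^(-7x)(C₁cos(7x) + C₂sin(7x)).


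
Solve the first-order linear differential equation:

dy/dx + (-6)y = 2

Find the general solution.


P(x) = -6 ⇒ μ = e^(-6x).
(μ y)' = 2e^(-6x) ⇒ μ y = -(1/3)e^(-6x) + C.
Divide by μ: y = -1/3 + Ce^(6x).


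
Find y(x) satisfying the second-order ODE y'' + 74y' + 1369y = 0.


Characteristic equation: r² + 74r + 1369 = 0, i.e. (r + 37)² = 0.
Repeated root r = -37; include an x factor for the second linearly independent solution.
General solution: y = (C₁ + C₂x)e^(-37x).


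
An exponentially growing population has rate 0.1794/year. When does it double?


Exponential growth: P(t) = P₀ e^(0.1794t). Set P(t)/P₀ = 2: e^(0.1794t) = 2.
Solve: t = ln(2)/0.1794 ≈ 3.86 years.


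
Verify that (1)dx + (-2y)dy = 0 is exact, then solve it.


Check exactness: ∂M/∂y = 0 and ∂N/∂x = 0; equal, so the equation is exact.
Integrate M with respect to x (treating y as constant): ∫M dx = x + h(y).
Differentiate w.r.t. y and set equal to N: the x-dependent terms already match, leaving h'(y) = -2y. Integrate: h(y) = -y^2.
So F(x,y) = x - y^2.
General solution: x - y^2 = C.


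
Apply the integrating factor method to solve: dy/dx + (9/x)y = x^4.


P(x) = 9/x ⇒ μ = x^9.
(x^9 y)' = x^13 ⇒ x^9 y = x^14/(14) + C.
Solve for y: y = (1/14)x^5 + C/x^9.


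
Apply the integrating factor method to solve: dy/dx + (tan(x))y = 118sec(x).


P(x) = tan(x) ⇒ μ = e^(∫tan(x)dx) = sec(x).
(sec(x) y)' = 118sec²(x) ⇒ sec(x) y = 118tan(x) + C.
Multiply by cos(x): y = 118sin(x) + C·cos(x).


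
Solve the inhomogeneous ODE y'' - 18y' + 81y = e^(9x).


Characteristic polynomial (r - 9)² = 0; repeated root r = 9.
y_h = (C₁ + C₂x)e^(9x). Forcing matches the repeated root (resonance), so try y_p = Ax² e^(9x).
Substitute and solve for A: 2A = 1, so A = 1/2.
General solution: y = (C₁ + C₂x + (1/2)x²)e^(9x).


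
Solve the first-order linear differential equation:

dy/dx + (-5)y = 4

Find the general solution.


P(x) = -5 ⇒ μ = e^(-5x).
(μ y)' = 4e^(-5x) ⇒ μ y = -(4/5)e^(-5x) + C.
Divide by μ: y = -4/5 + Ce^(5x).
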